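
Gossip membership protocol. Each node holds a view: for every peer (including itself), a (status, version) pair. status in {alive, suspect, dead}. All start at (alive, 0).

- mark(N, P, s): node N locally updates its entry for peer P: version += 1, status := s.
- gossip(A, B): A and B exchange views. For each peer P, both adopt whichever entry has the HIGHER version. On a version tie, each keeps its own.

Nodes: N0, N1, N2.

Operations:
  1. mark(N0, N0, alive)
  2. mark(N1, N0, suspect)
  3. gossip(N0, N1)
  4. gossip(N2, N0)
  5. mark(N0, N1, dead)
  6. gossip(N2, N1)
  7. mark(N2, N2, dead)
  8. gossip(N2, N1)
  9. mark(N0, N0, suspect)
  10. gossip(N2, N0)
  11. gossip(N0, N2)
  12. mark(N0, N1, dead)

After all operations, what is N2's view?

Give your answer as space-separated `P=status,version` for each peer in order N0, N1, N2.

Op 1: N0 marks N0=alive -> (alive,v1)
Op 2: N1 marks N0=suspect -> (suspect,v1)
Op 3: gossip N0<->N1 -> N0.N0=(alive,v1) N0.N1=(alive,v0) N0.N2=(alive,v0) | N1.N0=(suspect,v1) N1.N1=(alive,v0) N1.N2=(alive,v0)
Op 4: gossip N2<->N0 -> N2.N0=(alive,v1) N2.N1=(alive,v0) N2.N2=(alive,v0) | N0.N0=(alive,v1) N0.N1=(alive,v0) N0.N2=(alive,v0)
Op 5: N0 marks N1=dead -> (dead,v1)
Op 6: gossip N2<->N1 -> N2.N0=(alive,v1) N2.N1=(alive,v0) N2.N2=(alive,v0) | N1.N0=(suspect,v1) N1.N1=(alive,v0) N1.N2=(alive,v0)
Op 7: N2 marks N2=dead -> (dead,v1)
Op 8: gossip N2<->N1 -> N2.N0=(alive,v1) N2.N1=(alive,v0) N2.N2=(dead,v1) | N1.N0=(suspect,v1) N1.N1=(alive,v0) N1.N2=(dead,v1)
Op 9: N0 marks N0=suspect -> (suspect,v2)
Op 10: gossip N2<->N0 -> N2.N0=(suspect,v2) N2.N1=(dead,v1) N2.N2=(dead,v1) | N0.N0=(suspect,v2) N0.N1=(dead,v1) N0.N2=(dead,v1)
Op 11: gossip N0<->N2 -> N0.N0=(suspect,v2) N0.N1=(dead,v1) N0.N2=(dead,v1) | N2.N0=(suspect,v2) N2.N1=(dead,v1) N2.N2=(dead,v1)
Op 12: N0 marks N1=dead -> (dead,v2)

Answer: N0=suspect,2 N1=dead,1 N2=dead,1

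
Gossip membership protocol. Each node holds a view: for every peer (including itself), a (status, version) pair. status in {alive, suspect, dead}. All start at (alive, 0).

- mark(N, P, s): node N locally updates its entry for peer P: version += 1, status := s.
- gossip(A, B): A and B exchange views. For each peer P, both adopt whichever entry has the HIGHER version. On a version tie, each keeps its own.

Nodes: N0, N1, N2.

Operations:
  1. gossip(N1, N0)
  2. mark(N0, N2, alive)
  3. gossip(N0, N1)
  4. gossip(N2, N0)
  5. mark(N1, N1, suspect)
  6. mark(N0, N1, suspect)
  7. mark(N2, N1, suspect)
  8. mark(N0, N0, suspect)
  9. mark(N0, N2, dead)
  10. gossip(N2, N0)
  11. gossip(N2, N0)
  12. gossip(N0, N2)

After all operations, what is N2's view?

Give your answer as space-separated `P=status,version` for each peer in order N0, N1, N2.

Answer: N0=suspect,1 N1=suspect,1 N2=dead,2

Derivation:
Op 1: gossip N1<->N0 -> N1.N0=(alive,v0) N1.N1=(alive,v0) N1.N2=(alive,v0) | N0.N0=(alive,v0) N0.N1=(alive,v0) N0.N2=(alive,v0)
Op 2: N0 marks N2=alive -> (alive,v1)
Op 3: gossip N0<->N1 -> N0.N0=(alive,v0) N0.N1=(alive,v0) N0.N2=(alive,v1) | N1.N0=(alive,v0) N1.N1=(alive,v0) N1.N2=(alive,v1)
Op 4: gossip N2<->N0 -> N2.N0=(alive,v0) N2.N1=(alive,v0) N2.N2=(alive,v1) | N0.N0=(alive,v0) N0.N1=(alive,v0) N0.N2=(alive,v1)
Op 5: N1 marks N1=suspect -> (suspect,v1)
Op 6: N0 marks N1=suspect -> (suspect,v1)
Op 7: N2 marks N1=suspect -> (suspect,v1)
Op 8: N0 marks N0=suspect -> (suspect,v1)
Op 9: N0 marks N2=dead -> (dead,v2)
Op 10: gossip N2<->N0 -> N2.N0=(suspect,v1) N2.N1=(suspect,v1) N2.N2=(dead,v2) | N0.N0=(suspect,v1) N0.N1=(suspect,v1) N0.N2=(dead,v2)
Op 11: gossip N2<->N0 -> N2.N0=(suspect,v1) N2.N1=(suspect,v1) N2.N2=(dead,v2) | N0.N0=(suspect,v1) N0.N1=(suspect,v1) N0.N2=(dead,v2)
Op 12: gossip N0<->N2 -> N0.N0=(suspect,v1) N0.N1=(suspect,v1) N0.N2=(dead,v2) | N2.N0=(suspect,v1) N2.N1=(suspect,v1) N2.N2=(dead,v2)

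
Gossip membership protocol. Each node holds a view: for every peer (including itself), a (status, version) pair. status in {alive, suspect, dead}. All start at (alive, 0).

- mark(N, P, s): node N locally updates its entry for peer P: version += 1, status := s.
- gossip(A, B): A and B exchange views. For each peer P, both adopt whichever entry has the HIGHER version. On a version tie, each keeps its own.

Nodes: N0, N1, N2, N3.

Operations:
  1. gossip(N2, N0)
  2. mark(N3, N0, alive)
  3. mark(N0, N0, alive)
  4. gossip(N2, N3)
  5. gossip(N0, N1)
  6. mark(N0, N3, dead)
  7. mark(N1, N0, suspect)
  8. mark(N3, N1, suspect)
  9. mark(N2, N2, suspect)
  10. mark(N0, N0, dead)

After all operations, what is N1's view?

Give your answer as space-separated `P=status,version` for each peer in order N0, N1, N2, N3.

Op 1: gossip N2<->N0 -> N2.N0=(alive,v0) N2.N1=(alive,v0) N2.N2=(alive,v0) N2.N3=(alive,v0) | N0.N0=(alive,v0) N0.N1=(alive,v0) N0.N2=(alive,v0) N0.N3=(alive,v0)
Op 2: N3 marks N0=alive -> (alive,v1)
Op 3: N0 marks N0=alive -> (alive,v1)
Op 4: gossip N2<->N3 -> N2.N0=(alive,v1) N2.N1=(alive,v0) N2.N2=(alive,v0) N2.N3=(alive,v0) | N3.N0=(alive,v1) N3.N1=(alive,v0) N3.N2=(alive,v0) N3.N3=(alive,v0)
Op 5: gossip N0<->N1 -> N0.N0=(alive,v1) N0.N1=(alive,v0) N0.N2=(alive,v0) N0.N3=(alive,v0) | N1.N0=(alive,v1) N1.N1=(alive,v0) N1.N2=(alive,v0) N1.N3=(alive,v0)
Op 6: N0 marks N3=dead -> (dead,v1)
Op 7: N1 marks N0=suspect -> (suspect,v2)
Op 8: N3 marks N1=suspect -> (suspect,v1)
Op 9: N2 marks N2=suspect -> (suspect,v1)
Op 10: N0 marks N0=dead -> (dead,v2)

Answer: N0=suspect,2 N1=alive,0 N2=alive,0 N3=alive,0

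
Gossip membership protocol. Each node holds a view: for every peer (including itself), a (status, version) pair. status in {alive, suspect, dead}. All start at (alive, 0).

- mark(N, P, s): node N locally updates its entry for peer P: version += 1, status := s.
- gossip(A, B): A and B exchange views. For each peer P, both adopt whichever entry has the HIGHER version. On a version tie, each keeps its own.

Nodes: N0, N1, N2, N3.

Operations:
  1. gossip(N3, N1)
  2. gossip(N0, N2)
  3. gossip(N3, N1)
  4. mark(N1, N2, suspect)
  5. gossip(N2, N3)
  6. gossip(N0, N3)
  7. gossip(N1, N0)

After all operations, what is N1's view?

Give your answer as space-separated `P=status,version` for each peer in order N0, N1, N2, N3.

Op 1: gossip N3<->N1 -> N3.N0=(alive,v0) N3.N1=(alive,v0) N3.N2=(alive,v0) N3.N3=(alive,v0) | N1.N0=(alive,v0) N1.N1=(alive,v0) N1.N2=(alive,v0) N1.N3=(alive,v0)
Op 2: gossip N0<->N2 -> N0.N0=(alive,v0) N0.N1=(alive,v0) N0.N2=(alive,v0) N0.N3=(alive,v0) | N2.N0=(alive,v0) N2.N1=(alive,v0) N2.N2=(alive,v0) N2.N3=(alive,v0)
Op 3: gossip N3<->N1 -> N3.N0=(alive,v0) N3.N1=(alive,v0) N3.N2=(alive,v0) N3.N3=(alive,v0) | N1.N0=(alive,v0) N1.N1=(alive,v0) N1.N2=(alive,v0) N1.N3=(alive,v0)
Op 4: N1 marks N2=suspect -> (suspect,v1)
Op 5: gossip N2<->N3 -> N2.N0=(alive,v0) N2.N1=(alive,v0) N2.N2=(alive,v0) N2.N3=(alive,v0) | N3.N0=(alive,v0) N3.N1=(alive,v0) N3.N2=(alive,v0) N3.N3=(alive,v0)
Op 6: gossip N0<->N3 -> N0.N0=(alive,v0) N0.N1=(alive,v0) N0.N2=(alive,v0) N0.N3=(alive,v0) | N3.N0=(alive,v0) N3.N1=(alive,v0) N3.N2=(alive,v0) N3.N3=(alive,v0)
Op 7: gossip N1<->N0 -> N1.N0=(alive,v0) N1.N1=(alive,v0) N1.N2=(suspect,v1) N1.N3=(alive,v0) | N0.N0=(alive,v0) N0.N1=(alive,v0) N0.N2=(suspect,v1) N0.N3=(alive,v0)

Answer: N0=alive,0 N1=alive,0 N2=suspect,1 N3=alive,0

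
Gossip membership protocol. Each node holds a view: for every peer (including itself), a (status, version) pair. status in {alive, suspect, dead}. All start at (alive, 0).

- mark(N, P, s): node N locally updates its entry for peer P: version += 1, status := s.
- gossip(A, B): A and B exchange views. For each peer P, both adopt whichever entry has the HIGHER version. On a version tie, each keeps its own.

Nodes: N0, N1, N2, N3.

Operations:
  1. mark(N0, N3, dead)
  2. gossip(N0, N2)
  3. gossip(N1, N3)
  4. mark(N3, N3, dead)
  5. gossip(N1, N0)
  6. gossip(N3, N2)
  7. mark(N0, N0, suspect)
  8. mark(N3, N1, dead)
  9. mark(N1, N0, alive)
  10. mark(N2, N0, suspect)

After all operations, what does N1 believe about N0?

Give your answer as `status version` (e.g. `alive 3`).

Op 1: N0 marks N3=dead -> (dead,v1)
Op 2: gossip N0<->N2 -> N0.N0=(alive,v0) N0.N1=(alive,v0) N0.N2=(alive,v0) N0.N3=(dead,v1) | N2.N0=(alive,v0) N2.N1=(alive,v0) N2.N2=(alive,v0) N2.N3=(dead,v1)
Op 3: gossip N1<->N3 -> N1.N0=(alive,v0) N1.N1=(alive,v0) N1.N2=(alive,v0) N1.N3=(alive,v0) | N3.N0=(alive,v0) N3.N1=(alive,v0) N3.N2=(alive,v0) N3.N3=(alive,v0)
Op 4: N3 marks N3=dead -> (dead,v1)
Op 5: gossip N1<->N0 -> N1.N0=(alive,v0) N1.N1=(alive,v0) N1.N2=(alive,v0) N1.N3=(dead,v1) | N0.N0=(alive,v0) N0.N1=(alive,v0) N0.N2=(alive,v0) N0.N3=(dead,v1)
Op 6: gossip N3<->N2 -> N3.N0=(alive,v0) N3.N1=(alive,v0) N3.N2=(alive,v0) N3.N3=(dead,v1) | N2.N0=(alive,v0) N2.N1=(alive,v0) N2.N2=(alive,v0) N2.N3=(dead,v1)
Op 7: N0 marks N0=suspect -> (suspect,v1)
Op 8: N3 marks N1=dead -> (dead,v1)
Op 9: N1 marks N0=alive -> (alive,v1)
Op 10: N2 marks N0=suspect -> (suspect,v1)

Answer: alive 1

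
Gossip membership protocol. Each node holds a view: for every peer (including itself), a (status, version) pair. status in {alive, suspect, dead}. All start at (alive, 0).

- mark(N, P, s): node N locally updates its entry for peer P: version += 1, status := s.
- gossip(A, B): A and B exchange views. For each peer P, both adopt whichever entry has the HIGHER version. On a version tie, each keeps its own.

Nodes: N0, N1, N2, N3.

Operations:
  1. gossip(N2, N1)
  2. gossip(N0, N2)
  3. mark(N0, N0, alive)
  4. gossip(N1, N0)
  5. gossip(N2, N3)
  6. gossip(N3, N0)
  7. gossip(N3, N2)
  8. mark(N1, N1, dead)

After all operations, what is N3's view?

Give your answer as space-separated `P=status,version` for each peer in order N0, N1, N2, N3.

Op 1: gossip N2<->N1 -> N2.N0=(alive,v0) N2.N1=(alive,v0) N2.N2=(alive,v0) N2.N3=(alive,v0) | N1.N0=(alive,v0) N1.N1=(alive,v0) N1.N2=(alive,v0) N1.N3=(alive,v0)
Op 2: gossip N0<->N2 -> N0.N0=(alive,v0) N0.N1=(alive,v0) N0.N2=(alive,v0) N0.N3=(alive,v0) | N2.N0=(alive,v0) N2.N1=(alive,v0) N2.N2=(alive,v0) N2.N3=(alive,v0)
Op 3: N0 marks N0=alive -> (alive,v1)
Op 4: gossip N1<->N0 -> N1.N0=(alive,v1) N1.N1=(alive,v0) N1.N2=(alive,v0) N1.N3=(alive,v0) | N0.N0=(alive,v1) N0.N1=(alive,v0) N0.N2=(alive,v0) N0.N3=(alive,v0)
Op 5: gossip N2<->N3 -> N2.N0=(alive,v0) N2.N1=(alive,v0) N2.N2=(alive,v0) N2.N3=(alive,v0) | N3.N0=(alive,v0) N3.N1=(alive,v0) N3.N2=(alive,v0) N3.N3=(alive,v0)
Op 6: gossip N3<->N0 -> N3.N0=(alive,v1) N3.N1=(alive,v0) N3.N2=(alive,v0) N3.N3=(alive,v0) | N0.N0=(alive,v1) N0.N1=(alive,v0) N0.N2=(alive,v0) N0.N3=(alive,v0)
Op 7: gossip N3<->N2 -> N3.N0=(alive,v1) N3.N1=(alive,v0) N3.N2=(alive,v0) N3.N3=(alive,v0) | N2.N0=(alive,v1) N2.N1=(alive,v0) N2.N2=(alive,v0) N2.N3=(alive,v0)
Op 8: N1 marks N1=dead -> (dead,v1)

Answer: N0=alive,1 N1=alive,0 N2=alive,0 N3=alive,0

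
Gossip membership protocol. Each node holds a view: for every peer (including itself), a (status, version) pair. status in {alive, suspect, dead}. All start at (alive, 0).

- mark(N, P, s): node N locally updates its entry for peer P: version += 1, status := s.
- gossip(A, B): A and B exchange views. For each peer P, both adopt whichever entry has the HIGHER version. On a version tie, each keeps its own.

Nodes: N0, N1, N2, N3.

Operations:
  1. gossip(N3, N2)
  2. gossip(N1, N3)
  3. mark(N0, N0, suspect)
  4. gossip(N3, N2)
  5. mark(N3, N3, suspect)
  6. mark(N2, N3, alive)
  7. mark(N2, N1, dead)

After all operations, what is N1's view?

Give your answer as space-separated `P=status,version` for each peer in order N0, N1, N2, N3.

Op 1: gossip N3<->N2 -> N3.N0=(alive,v0) N3.N1=(alive,v0) N3.N2=(alive,v0) N3.N3=(alive,v0) | N2.N0=(alive,v0) N2.N1=(alive,v0) N2.N2=(alive,v0) N2.N3=(alive,v0)
Op 2: gossip N1<->N3 -> N1.N0=(alive,v0) N1.N1=(alive,v0) N1.N2=(alive,v0) N1.N3=(alive,v0) | N3.N0=(alive,v0) N3.N1=(alive,v0) N3.N2=(alive,v0) N3.N3=(alive,v0)
Op 3: N0 marks N0=suspect -> (suspect,v1)
Op 4: gossip N3<->N2 -> N3.N0=(alive,v0) N3.N1=(alive,v0) N3.N2=(alive,v0) N3.N3=(alive,v0) | N2.N0=(alive,v0) N2.N1=(alive,v0) N2.N2=(alive,v0) N2.N3=(alive,v0)
Op 5: N3 marks N3=suspect -> (suspect,v1)
Op 6: N2 marks N3=alive -> (alive,v1)
Op 7: N2 marks N1=dead -> (dead,v1)

Answer: N0=alive,0 N1=alive,0 N2=alive,0 N3=alive,0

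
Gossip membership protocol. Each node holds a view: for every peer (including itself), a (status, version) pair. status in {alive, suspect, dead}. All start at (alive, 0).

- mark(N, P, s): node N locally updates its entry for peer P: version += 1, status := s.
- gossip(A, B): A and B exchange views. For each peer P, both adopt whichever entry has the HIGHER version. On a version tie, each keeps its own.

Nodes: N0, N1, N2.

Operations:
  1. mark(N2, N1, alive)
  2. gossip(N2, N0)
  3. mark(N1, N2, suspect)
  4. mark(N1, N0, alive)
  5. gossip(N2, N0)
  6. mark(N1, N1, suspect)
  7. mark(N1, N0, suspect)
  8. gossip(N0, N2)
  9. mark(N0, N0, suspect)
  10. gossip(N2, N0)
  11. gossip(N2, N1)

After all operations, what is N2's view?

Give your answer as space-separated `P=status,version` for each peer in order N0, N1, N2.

Answer: N0=suspect,2 N1=alive,1 N2=suspect,1

Derivation:
Op 1: N2 marks N1=alive -> (alive,v1)
Op 2: gossip N2<->N0 -> N2.N0=(alive,v0) N2.N1=(alive,v1) N2.N2=(alive,v0) | N0.N0=(alive,v0) N0.N1=(alive,v1) N0.N2=(alive,v0)
Op 3: N1 marks N2=suspect -> (suspect,v1)
Op 4: N1 marks N0=alive -> (alive,v1)
Op 5: gossip N2<->N0 -> N2.N0=(alive,v0) N2.N1=(alive,v1) N2.N2=(alive,v0) | N0.N0=(alive,v0) N0.N1=(alive,v1) N0.N2=(alive,v0)
Op 6: N1 marks N1=suspect -> (suspect,v1)
Op 7: N1 marks N0=suspect -> (suspect,v2)
Op 8: gossip N0<->N2 -> N0.N0=(alive,v0) N0.N1=(alive,v1) N0.N2=(alive,v0) | N2.N0=(alive,v0) N2.N1=(alive,v1) N2.N2=(alive,v0)
Op 9: N0 marks N0=suspect -> (suspect,v1)
Op 10: gossip N2<->N0 -> N2.N0=(suspect,v1) N2.N1=(alive,v1) N2.N2=(alive,v0) | N0.N0=(suspect,v1) N0.N1=(alive,v1) N0.N2=(alive,v0)
Op 11: gossip N2<->N1 -> N2.N0=(suspect,v2) N2.N1=(alive,v1) N2.N2=(suspect,v1) | N1.N0=(suspect,v2) N1.N1=(suspect,v1) N1.N2=(suspect,v1)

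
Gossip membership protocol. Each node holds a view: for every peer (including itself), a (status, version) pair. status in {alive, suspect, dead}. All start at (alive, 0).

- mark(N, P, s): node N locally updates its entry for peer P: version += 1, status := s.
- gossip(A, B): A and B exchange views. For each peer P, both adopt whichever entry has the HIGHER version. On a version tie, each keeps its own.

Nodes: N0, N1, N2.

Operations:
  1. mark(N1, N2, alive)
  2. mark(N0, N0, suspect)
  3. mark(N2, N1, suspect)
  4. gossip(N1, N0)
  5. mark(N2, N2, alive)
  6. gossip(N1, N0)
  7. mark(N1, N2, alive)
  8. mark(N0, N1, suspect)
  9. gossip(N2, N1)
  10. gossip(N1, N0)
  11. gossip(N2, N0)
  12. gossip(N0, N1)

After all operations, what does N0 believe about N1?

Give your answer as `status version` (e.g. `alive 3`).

Answer: suspect 1

Derivation:
Op 1: N1 marks N2=alive -> (alive,v1)
Op 2: N0 marks N0=suspect -> (suspect,v1)
Op 3: N2 marks N1=suspect -> (suspect,v1)
Op 4: gossip N1<->N0 -> N1.N0=(suspect,v1) N1.N1=(alive,v0) N1.N2=(alive,v1) | N0.N0=(suspect,v1) N0.N1=(alive,v0) N0.N2=(alive,v1)
Op 5: N2 marks N2=alive -> (alive,v1)
Op 6: gossip N1<->N0 -> N1.N0=(suspect,v1) N1.N1=(alive,v0) N1.N2=(alive,v1) | N0.N0=(suspect,v1) N0.N1=(alive,v0) N0.N2=(alive,v1)
Op 7: N1 marks N2=alive -> (alive,v2)
Op 8: N0 marks N1=suspect -> (suspect,v1)
Op 9: gossip N2<->N1 -> N2.N0=(suspect,v1) N2.N1=(suspect,v1) N2.N2=(alive,v2) | N1.N0=(suspect,v1) N1.N1=(suspect,v1) N1.N2=(alive,v2)
Op 10: gossip N1<->N0 -> N1.N0=(suspect,v1) N1.N1=(suspect,v1) N1.N2=(alive,v2) | N0.N0=(suspect,v1) N0.N1=(suspect,v1) N0.N2=(alive,v2)
Op 11: gossip N2<->N0 -> N2.N0=(suspect,v1) N2.N1=(suspect,v1) N2.N2=(alive,v2) | N0.N0=(suspect,v1) N0.N1=(suspect,v1) N0.N2=(alive,v2)
Op 12: gossip N0<->N1 -> N0.N0=(suspect,v1) N0.N1=(suspect,v1) N0.N2=(alive,v2) | N1.N0=(suspect,v1) N1.N1=(suspect,v1) N1.N2=(alive,v2)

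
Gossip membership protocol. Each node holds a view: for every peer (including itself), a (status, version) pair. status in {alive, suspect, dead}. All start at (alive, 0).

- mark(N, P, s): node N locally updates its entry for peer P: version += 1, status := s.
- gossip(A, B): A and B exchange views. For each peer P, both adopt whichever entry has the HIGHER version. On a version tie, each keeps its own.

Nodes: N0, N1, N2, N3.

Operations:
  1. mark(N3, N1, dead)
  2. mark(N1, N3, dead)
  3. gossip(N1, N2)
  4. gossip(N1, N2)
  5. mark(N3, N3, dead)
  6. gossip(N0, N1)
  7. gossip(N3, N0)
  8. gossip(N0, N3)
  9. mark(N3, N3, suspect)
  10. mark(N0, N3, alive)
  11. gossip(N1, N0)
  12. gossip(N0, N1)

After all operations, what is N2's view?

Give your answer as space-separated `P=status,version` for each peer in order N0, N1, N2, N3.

Answer: N0=alive,0 N1=alive,0 N2=alive,0 N3=dead,1

Derivation:
Op 1: N3 marks N1=dead -> (dead,v1)
Op 2: N1 marks N3=dead -> (dead,v1)
Op 3: gossip N1<->N2 -> N1.N0=(alive,v0) N1.N1=(alive,v0) N1.N2=(alive,v0) N1.N3=(dead,v1) | N2.N0=(alive,v0) N2.N1=(alive,v0) N2.N2=(alive,v0) N2.N3=(dead,v1)
Op 4: gossip N1<->N2 -> N1.N0=(alive,v0) N1.N1=(alive,v0) N1.N2=(alive,v0) N1.N3=(dead,v1) | N2.N0=(alive,v0) N2.N1=(alive,v0) N2.N2=(alive,v0) N2.N3=(dead,v1)
Op 5: N3 marks N3=dead -> (dead,v1)
Op 6: gossip N0<->N1 -> N0.N0=(alive,v0) N0.N1=(alive,v0) N0.N2=(alive,v0) N0.N3=(dead,v1) | N1.N0=(alive,v0) N1.N1=(alive,v0) N1.N2=(alive,v0) N1.N3=(dead,v1)
Op 7: gossip N3<->N0 -> N3.N0=(alive,v0) N3.N1=(dead,v1) N3.N2=(alive,v0) N3.N3=(dead,v1) | N0.N0=(alive,v0) N0.N1=(dead,v1) N0.N2=(alive,v0) N0.N3=(dead,v1)
Op 8: gossip N0<->N3 -> N0.N0=(alive,v0) N0.N1=(dead,v1) N0.N2=(alive,v0) N0.N3=(dead,v1) | N3.N0=(alive,v0) N3.N1=(dead,v1) N3.N2=(alive,v0) N3.N3=(dead,v1)
Op 9: N3 marks N3=suspect -> (suspect,v2)
Op 10: N0 marks N3=alive -> (alive,v2)
Op 11: gossip N1<->N0 -> N1.N0=(alive,v0) N1.N1=(dead,v1) N1.N2=(alive,v0) N1.N3=(alive,v2) | N0.N0=(alive,v0) N0.N1=(dead,v1) N0.N2=(alive,v0) N0.N3=(alive,v2)
Op 12: gossip N0<->N1 -> N0.N0=(alive,v0) N0.N1=(dead,v1) N0.N2=(alive,v0) N0.N3=(alive,v2) | N1.N0=(alive,v0) N1.N1=(dead,v1) N1.N2=(alive,v0) N1.N3=(alive,v2)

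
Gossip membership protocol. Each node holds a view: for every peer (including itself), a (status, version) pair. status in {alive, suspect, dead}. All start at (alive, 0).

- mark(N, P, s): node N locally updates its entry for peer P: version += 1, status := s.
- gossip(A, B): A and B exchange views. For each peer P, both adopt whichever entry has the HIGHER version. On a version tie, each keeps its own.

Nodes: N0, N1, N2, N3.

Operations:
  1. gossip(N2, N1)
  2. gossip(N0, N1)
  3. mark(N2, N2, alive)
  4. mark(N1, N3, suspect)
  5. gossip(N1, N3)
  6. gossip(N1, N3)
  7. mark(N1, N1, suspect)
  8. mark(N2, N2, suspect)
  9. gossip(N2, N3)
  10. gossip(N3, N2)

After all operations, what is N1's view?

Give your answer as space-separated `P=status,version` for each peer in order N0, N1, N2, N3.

Answer: N0=alive,0 N1=suspect,1 N2=alive,0 N3=suspect,1

Derivation:
Op 1: gossip N2<->N1 -> N2.N0=(alive,v0) N2.N1=(alive,v0) N2.N2=(alive,v0) N2.N3=(alive,v0) | N1.N0=(alive,v0) N1.N1=(alive,v0) N1.N2=(alive,v0) N1.N3=(alive,v0)
Op 2: gossip N0<->N1 -> N0.N0=(alive,v0) N0.N1=(alive,v0) N0.N2=(alive,v0) N0.N3=(alive,v0) | N1.N0=(alive,v0) N1.N1=(alive,v0) N1.N2=(alive,v0) N1.N3=(alive,v0)
Op 3: N2 marks N2=alive -> (alive,v1)
Op 4: N1 marks N3=suspect -> (suspect,v1)
Op 5: gossip N1<->N3 -> N1.N0=(alive,v0) N1.N1=(alive,v0) N1.N2=(alive,v0) N1.N3=(suspect,v1) | N3.N0=(alive,v0) N3.N1=(alive,v0) N3.N2=(alive,v0) N3.N3=(suspect,v1)
Op 6: gossip N1<->N3 -> N1.N0=(alive,v0) N1.N1=(alive,v0) N1.N2=(alive,v0) N1.N3=(suspect,v1) | N3.N0=(alive,v0) N3.N1=(alive,v0) N3.N2=(alive,v0) N3.N3=(suspect,v1)
Op 7: N1 marks N1=suspect -> (suspect,v1)
Op 8: N2 marks N2=suspect -> (suspect,v2)
Op 9: gossip N2<->N3 -> N2.N0=(alive,v0) N2.N1=(alive,v0) N2.N2=(suspect,v2) N2.N3=(suspect,v1) | N3.N0=(alive,v0) N3.N1=(alive,v0) N3.N2=(suspect,v2) N3.N3=(suspect,v1)
Op 10: gossip N3<->N2 -> N3.N0=(alive,v0) N3.N1=(alive,v0) N3.N2=(suspect,v2) N3.N3=(suspect,v1) | N2.N0=(alive,v0) N2.N1=(alive,v0) N2.N2=(suspect,v2) N2.N3=(suspect,v1)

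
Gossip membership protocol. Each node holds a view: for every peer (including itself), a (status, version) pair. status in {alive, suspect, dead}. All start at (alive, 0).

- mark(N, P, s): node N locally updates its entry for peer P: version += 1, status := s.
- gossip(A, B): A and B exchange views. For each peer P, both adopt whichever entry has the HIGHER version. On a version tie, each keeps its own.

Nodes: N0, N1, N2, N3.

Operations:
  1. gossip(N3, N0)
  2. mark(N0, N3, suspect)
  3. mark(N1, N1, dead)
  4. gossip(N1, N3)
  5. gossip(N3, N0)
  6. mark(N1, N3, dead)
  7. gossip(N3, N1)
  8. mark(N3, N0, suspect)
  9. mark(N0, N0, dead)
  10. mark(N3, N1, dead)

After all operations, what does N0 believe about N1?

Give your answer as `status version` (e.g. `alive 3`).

Op 1: gossip N3<->N0 -> N3.N0=(alive,v0) N3.N1=(alive,v0) N3.N2=(alive,v0) N3.N3=(alive,v0) | N0.N0=(alive,v0) N0.N1=(alive,v0) N0.N2=(alive,v0) N0.N3=(alive,v0)
Op 2: N0 marks N3=suspect -> (suspect,v1)
Op 3: N1 marks N1=dead -> (dead,v1)
Op 4: gossip N1<->N3 -> N1.N0=(alive,v0) N1.N1=(dead,v1) N1.N2=(alive,v0) N1.N3=(alive,v0) | N3.N0=(alive,v0) N3.N1=(dead,v1) N3.N2=(alive,v0) N3.N3=(alive,v0)
Op 5: gossip N3<->N0 -> N3.N0=(alive,v0) N3.N1=(dead,v1) N3.N2=(alive,v0) N3.N3=(suspect,v1) | N0.N0=(alive,v0) N0.N1=(dead,v1) N0.N2=(alive,v0) N0.N3=(suspect,v1)
Op 6: N1 marks N3=dead -> (dead,v1)
Op 7: gossip N3<->N1 -> N3.N0=(alive,v0) N3.N1=(dead,v1) N3.N2=(alive,v0) N3.N3=(suspect,v1) | N1.N0=(alive,v0) N1.N1=(dead,v1) N1.N2=(alive,v0) N1.N3=(dead,v1)
Op 8: N3 marks N0=suspect -> (suspect,v1)
Op 9: N0 marks N0=dead -> (dead,v1)
Op 10: N3 marks N1=dead -> (dead,v2)

Answer: dead 1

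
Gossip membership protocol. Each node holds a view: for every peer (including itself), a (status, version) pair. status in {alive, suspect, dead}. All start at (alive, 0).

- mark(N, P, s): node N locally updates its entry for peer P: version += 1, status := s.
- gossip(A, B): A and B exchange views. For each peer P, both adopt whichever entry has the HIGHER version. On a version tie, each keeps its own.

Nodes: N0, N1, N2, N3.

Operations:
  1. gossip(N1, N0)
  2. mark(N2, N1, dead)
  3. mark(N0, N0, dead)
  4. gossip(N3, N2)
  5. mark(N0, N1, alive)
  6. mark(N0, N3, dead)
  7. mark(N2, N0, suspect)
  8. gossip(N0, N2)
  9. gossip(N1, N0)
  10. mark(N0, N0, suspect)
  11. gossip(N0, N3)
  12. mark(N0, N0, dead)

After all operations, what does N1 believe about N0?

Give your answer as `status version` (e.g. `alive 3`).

Answer: dead 1

Derivation:
Op 1: gossip N1<->N0 -> N1.N0=(alive,v0) N1.N1=(alive,v0) N1.N2=(alive,v0) N1.N3=(alive,v0) | N0.N0=(alive,v0) N0.N1=(alive,v0) N0.N2=(alive,v0) N0.N3=(alive,v0)
Op 2: N2 marks N1=dead -> (dead,v1)
Op 3: N0 marks N0=dead -> (dead,v1)
Op 4: gossip N3<->N2 -> N3.N0=(alive,v0) N3.N1=(dead,v1) N3.N2=(alive,v0) N3.N3=(alive,v0) | N2.N0=(alive,v0) N2.N1=(dead,v1) N2.N2=(alive,v0) N2.N3=(alive,v0)
Op 5: N0 marks N1=alive -> (alive,v1)
Op 6: N0 marks N3=dead -> (dead,v1)
Op 7: N2 marks N0=suspect -> (suspect,v1)
Op 8: gossip N0<->N2 -> N0.N0=(dead,v1) N0.N1=(alive,v1) N0.N2=(alive,v0) N0.N3=(dead,v1) | N2.N0=(suspect,v1) N2.N1=(dead,v1) N2.N2=(alive,v0) N2.N3=(dead,v1)
Op 9: gossip N1<->N0 -> N1.N0=(dead,v1) N1.N1=(alive,v1) N1.N2=(alive,v0) N1.N3=(dead,v1) | N0.N0=(dead,v1) N0.N1=(alive,v1) N0.N2=(alive,v0) N0.N3=(dead,v1)
Op 10: N0 marks N0=suspect -> (suspect,v2)
Op 11: gossip N0<->N3 -> N0.N0=(suspect,v2) N0.N1=(alive,v1) N0.N2=(alive,v0) N0.N3=(dead,v1) | N3.N0=(suspect,v2) N3.N1=(dead,v1) N3.N2=(alive,v0) N3.N3=(dead,v1)
Op 12: N0 marks N0=dead -> (dead,v3)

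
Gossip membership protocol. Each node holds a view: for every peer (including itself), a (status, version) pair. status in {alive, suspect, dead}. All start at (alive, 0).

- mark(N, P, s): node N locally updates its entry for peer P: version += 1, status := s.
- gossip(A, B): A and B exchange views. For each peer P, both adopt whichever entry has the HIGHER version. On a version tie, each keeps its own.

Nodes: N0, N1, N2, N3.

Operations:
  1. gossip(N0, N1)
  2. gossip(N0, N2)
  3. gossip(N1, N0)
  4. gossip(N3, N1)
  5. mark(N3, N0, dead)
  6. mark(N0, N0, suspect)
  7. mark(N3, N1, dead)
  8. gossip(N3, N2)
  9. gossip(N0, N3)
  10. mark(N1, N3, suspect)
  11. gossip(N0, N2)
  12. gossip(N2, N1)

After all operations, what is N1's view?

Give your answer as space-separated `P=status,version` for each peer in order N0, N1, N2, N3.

Answer: N0=dead,1 N1=dead,1 N2=alive,0 N3=suspect,1

Derivation:
Op 1: gossip N0<->N1 -> N0.N0=(alive,v0) N0.N1=(alive,v0) N0.N2=(alive,v0) N0.N3=(alive,v0) | N1.N0=(alive,v0) N1.N1=(alive,v0) N1.N2=(alive,v0) N1.N3=(alive,v0)
Op 2: gossip N0<->N2 -> N0.N0=(alive,v0) N0.N1=(alive,v0) N0.N2=(alive,v0) N0.N3=(alive,v0) | N2.N0=(alive,v0) N2.N1=(alive,v0) N2.N2=(alive,v0) N2.N3=(alive,v0)
Op 3: gossip N1<->N0 -> N1.N0=(alive,v0) N1.N1=(alive,v0) N1.N2=(alive,v0) N1.N3=(alive,v0) | N0.N0=(alive,v0) N0.N1=(alive,v0) N0.N2=(alive,v0) N0.N3=(alive,v0)
Op 4: gossip N3<->N1 -> N3.N0=(alive,v0) N3.N1=(alive,v0) N3.N2=(alive,v0) N3.N3=(alive,v0) | N1.N0=(alive,v0) N1.N1=(alive,v0) N1.N2=(alive,v0) N1.N3=(alive,v0)
Op 5: N3 marks N0=dead -> (dead,v1)
Op 6: N0 marks N0=suspect -> (suspect,v1)
Op 7: N3 marks N1=dead -> (dead,v1)
Op 8: gossip N3<->N2 -> N3.N0=(dead,v1) N3.N1=(dead,v1) N3.N2=(alive,v0) N3.N3=(alive,v0) | N2.N0=(dead,v1) N2.N1=(dead,v1) N2.N2=(alive,v0) N2.N3=(alive,v0)
Op 9: gossip N0<->N3 -> N0.N0=(suspect,v1) N0.N1=(dead,v1) N0.N2=(alive,v0) N0.N3=(alive,v0) | N3.N0=(dead,v1) N3.N1=(dead,v1) N3.N2=(alive,v0) N3.N3=(alive,v0)
Op 10: N1 marks N3=suspect -> (suspect,v1)
Op 11: gossip N0<->N2 -> N0.N0=(suspect,v1) N0.N1=(dead,v1) N0.N2=(alive,v0) N0.N3=(alive,v0) | N2.N0=(dead,v1) N2.N1=(dead,v1) N2.N2=(alive,v0) N2.N3=(alive,v0)
Op 12: gossip N2<->N1 -> N2.N0=(dead,v1) N2.N1=(dead,v1) N2.N2=(alive,v0) N2.N3=(suspect,v1) | N1.N0=(dead,v1) N1.N1=(dead,v1) N1.N2=(alive,v0) N1.N3=(suspect,v1)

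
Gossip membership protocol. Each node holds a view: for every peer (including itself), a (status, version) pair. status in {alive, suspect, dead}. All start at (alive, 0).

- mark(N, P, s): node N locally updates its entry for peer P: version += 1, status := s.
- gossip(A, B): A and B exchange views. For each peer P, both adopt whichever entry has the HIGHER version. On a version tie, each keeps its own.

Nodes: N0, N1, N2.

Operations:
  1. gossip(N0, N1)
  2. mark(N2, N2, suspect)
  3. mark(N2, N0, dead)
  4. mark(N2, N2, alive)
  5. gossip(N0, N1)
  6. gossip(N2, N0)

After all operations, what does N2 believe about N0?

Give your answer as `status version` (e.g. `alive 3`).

Op 1: gossip N0<->N1 -> N0.N0=(alive,v0) N0.N1=(alive,v0) N0.N2=(alive,v0) | N1.N0=(alive,v0) N1.N1=(alive,v0) N1.N2=(alive,v0)
Op 2: N2 marks N2=suspect -> (suspect,v1)
Op 3: N2 marks N0=dead -> (dead,v1)
Op 4: N2 marks N2=alive -> (alive,v2)
Op 5: gossip N0<->N1 -> N0.N0=(alive,v0) N0.N1=(alive,v0) N0.N2=(alive,v0) | N1.N0=(alive,v0) N1.N1=(alive,v0) N1.N2=(alive,v0)
Op 6: gossip N2<->N0 -> N2.N0=(dead,v1) N2.N1=(alive,v0) N2.N2=(alive,v2) | N0.N0=(dead,v1) N0.N1=(alive,v0) N0.N2=(alive,v2)

Answer: dead 1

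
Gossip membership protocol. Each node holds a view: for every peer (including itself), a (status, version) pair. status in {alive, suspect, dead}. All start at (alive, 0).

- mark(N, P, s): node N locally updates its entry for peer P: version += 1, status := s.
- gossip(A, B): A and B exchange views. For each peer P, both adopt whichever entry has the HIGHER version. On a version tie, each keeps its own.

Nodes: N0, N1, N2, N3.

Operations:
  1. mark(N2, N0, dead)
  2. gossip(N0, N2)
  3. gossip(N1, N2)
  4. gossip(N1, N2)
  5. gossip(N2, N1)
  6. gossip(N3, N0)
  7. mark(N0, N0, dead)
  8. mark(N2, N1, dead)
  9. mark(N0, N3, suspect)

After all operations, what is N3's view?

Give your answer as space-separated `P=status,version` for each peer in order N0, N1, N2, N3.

Answer: N0=dead,1 N1=alive,0 N2=alive,0 N3=alive,0

Derivation:
Op 1: N2 marks N0=dead -> (dead,v1)
Op 2: gossip N0<->N2 -> N0.N0=(dead,v1) N0.N1=(alive,v0) N0.N2=(alive,v0) N0.N3=(alive,v0) | N2.N0=(dead,v1) N2.N1=(alive,v0) N2.N2=(alive,v0) N2.N3=(alive,v0)
Op 3: gossip N1<->N2 -> N1.N0=(dead,v1) N1.N1=(alive,v0) N1.N2=(alive,v0) N1.N3=(alive,v0) | N2.N0=(dead,v1) N2.N1=(alive,v0) N2.N2=(alive,v0) N2.N3=(alive,v0)
Op 4: gossip N1<->N2 -> N1.N0=(dead,v1) N1.N1=(alive,v0) N1.N2=(alive,v0) N1.N3=(alive,v0) | N2.N0=(dead,v1) N2.N1=(alive,v0) N2.N2=(alive,v0) N2.N3=(alive,v0)
Op 5: gossip N2<->N1 -> N2.N0=(dead,v1) N2.N1=(alive,v0) N2.N2=(alive,v0) N2.N3=(alive,v0) | N1.N0=(dead,v1) N1.N1=(alive,v0) N1.N2=(alive,v0) N1.N3=(alive,v0)
Op 6: gossip N3<->N0 -> N3.N0=(dead,v1) N3.N1=(alive,v0) N3.N2=(alive,v0) N3.N3=(alive,v0) | N0.N0=(dead,v1) N0.N1=(alive,v0) N0.N2=(alive,v0) N0.N3=(alive,v0)
Op 7: N0 marks N0=dead -> (dead,v2)
Op 8: N2 marks N1=dead -> (dead,v1)
Op 9: N0 marks N3=suspect -> (suspect,v1)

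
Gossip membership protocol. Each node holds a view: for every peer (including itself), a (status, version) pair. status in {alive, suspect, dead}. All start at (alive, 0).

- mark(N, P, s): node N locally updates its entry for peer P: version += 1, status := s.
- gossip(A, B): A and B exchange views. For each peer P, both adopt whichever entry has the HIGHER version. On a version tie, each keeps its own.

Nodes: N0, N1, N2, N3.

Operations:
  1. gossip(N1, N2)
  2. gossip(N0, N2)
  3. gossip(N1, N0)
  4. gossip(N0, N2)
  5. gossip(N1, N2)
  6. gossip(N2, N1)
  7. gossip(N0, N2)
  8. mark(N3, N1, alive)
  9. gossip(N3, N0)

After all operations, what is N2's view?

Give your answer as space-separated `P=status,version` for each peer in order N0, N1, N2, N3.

Answer: N0=alive,0 N1=alive,0 N2=alive,0 N3=alive,0

Derivation:
Op 1: gossip N1<->N2 -> N1.N0=(alive,v0) N1.N1=(alive,v0) N1.N2=(alive,v0) N1.N3=(alive,v0) | N2.N0=(alive,v0) N2.N1=(alive,v0) N2.N2=(alive,v0) N2.N3=(alive,v0)
Op 2: gossip N0<->N2 -> N0.N0=(alive,v0) N0.N1=(alive,v0) N0.N2=(alive,v0) N0.N3=(alive,v0) | N2.N0=(alive,v0) N2.N1=(alive,v0) N2.N2=(alive,v0) N2.N3=(alive,v0)
Op 3: gossip N1<->N0 -> N1.N0=(alive,v0) N1.N1=(alive,v0) N1.N2=(alive,v0) N1.N3=(alive,v0) | N0.N0=(alive,v0) N0.N1=(alive,v0) N0.N2=(alive,v0) N0.N3=(alive,v0)
Op 4: gossip N0<->N2 -> N0.N0=(alive,v0) N0.N1=(alive,v0) N0.N2=(alive,v0) N0.N3=(alive,v0) | N2.N0=(alive,v0) N2.N1=(alive,v0) N2.N2=(alive,v0) N2.N3=(alive,v0)
Op 5: gossip N1<->N2 -> N1.N0=(alive,v0) N1.N1=(alive,v0) N1.N2=(alive,v0) N1.N3=(alive,v0) | N2.N0=(alive,v0) N2.N1=(alive,v0) N2.N2=(alive,v0) N2.N3=(alive,v0)
Op 6: gossip N2<->N1 -> N2.N0=(alive,v0) N2.N1=(alive,v0) N2.N2=(alive,v0) N2.N3=(alive,v0) | N1.N0=(alive,v0) N1.N1=(alive,v0) N1.N2=(alive,v0) N1.N3=(alive,v0)
Op 7: gossip N0<->N2 -> N0.N0=(alive,v0) N0.N1=(alive,v0) N0.N2=(alive,v0) N0.N3=(alive,v0) | N2.N0=(alive,v0) N2.N1=(alive,v0) N2.N2=(alive,v0) N2.N3=(alive,v0)
Op 8: N3 marks N1=alive -> (alive,v1)
Op 9: gossip N3<->N0 -> N3.N0=(alive,v0) N3.N1=(alive,v1) N3.N2=(alive,v0) N3.N3=(alive,v0) | N0.N0=(alive,v0) N0.N1=(alive,v1) N0.N2=(alive,v0) N0.N3=(alive,v0)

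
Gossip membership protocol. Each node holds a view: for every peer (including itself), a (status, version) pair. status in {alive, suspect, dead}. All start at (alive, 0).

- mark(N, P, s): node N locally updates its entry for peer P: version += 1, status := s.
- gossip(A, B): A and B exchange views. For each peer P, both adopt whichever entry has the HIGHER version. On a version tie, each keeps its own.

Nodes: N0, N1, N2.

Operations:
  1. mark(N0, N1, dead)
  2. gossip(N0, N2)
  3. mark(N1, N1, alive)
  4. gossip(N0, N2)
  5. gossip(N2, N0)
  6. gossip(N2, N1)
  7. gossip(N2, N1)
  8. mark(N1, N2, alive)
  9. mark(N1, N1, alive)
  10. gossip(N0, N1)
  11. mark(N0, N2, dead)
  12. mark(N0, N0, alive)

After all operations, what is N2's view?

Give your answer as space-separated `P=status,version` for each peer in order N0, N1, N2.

Op 1: N0 marks N1=dead -> (dead,v1)
Op 2: gossip N0<->N2 -> N0.N0=(alive,v0) N0.N1=(dead,v1) N0.N2=(alive,v0) | N2.N0=(alive,v0) N2.N1=(dead,v1) N2.N2=(alive,v0)
Op 3: N1 marks N1=alive -> (alive,v1)
Op 4: gossip N0<->N2 -> N0.N0=(alive,v0) N0.N1=(dead,v1) N0.N2=(alive,v0) | N2.N0=(alive,v0) N2.N1=(dead,v1) N2.N2=(alive,v0)
Op 5: gossip N2<->N0 -> N2.N0=(alive,v0) N2.N1=(dead,v1) N2.N2=(alive,v0) | N0.N0=(alive,v0) N0.N1=(dead,v1) N0.N2=(alive,v0)
Op 6: gossip N2<->N1 -> N2.N0=(alive,v0) N2.N1=(dead,v1) N2.N2=(alive,v0) | N1.N0=(alive,v0) N1.N1=(alive,v1) N1.N2=(alive,v0)
Op 7: gossip N2<->N1 -> N2.N0=(alive,v0) N2.N1=(dead,v1) N2.N2=(alive,v0) | N1.N0=(alive,v0) N1.N1=(alive,v1) N1.N2=(alive,v0)
Op 8: N1 marks N2=alive -> (alive,v1)
Op 9: N1 marks N1=alive -> (alive,v2)
Op 10: gossip N0<->N1 -> N0.N0=(alive,v0) N0.N1=(alive,v2) N0.N2=(alive,v1) | N1.N0=(alive,v0) N1.N1=(alive,v2) N1.N2=(alive,v1)
Op 11: N0 marks N2=dead -> (dead,v2)
Op 12: N0 marks N0=alive -> (alive,v1)

Answer: N0=alive,0 N1=dead,1 N2=alive,0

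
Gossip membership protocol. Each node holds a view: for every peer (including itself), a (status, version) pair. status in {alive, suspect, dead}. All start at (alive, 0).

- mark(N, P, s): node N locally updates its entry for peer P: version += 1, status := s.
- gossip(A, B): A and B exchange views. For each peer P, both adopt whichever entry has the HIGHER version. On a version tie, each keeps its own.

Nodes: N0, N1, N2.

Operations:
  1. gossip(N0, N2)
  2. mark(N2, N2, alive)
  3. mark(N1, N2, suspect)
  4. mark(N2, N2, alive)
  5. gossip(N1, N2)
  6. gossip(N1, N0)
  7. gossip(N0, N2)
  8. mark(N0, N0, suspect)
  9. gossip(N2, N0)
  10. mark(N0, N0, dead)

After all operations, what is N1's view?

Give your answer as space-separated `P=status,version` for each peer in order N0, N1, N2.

Op 1: gossip N0<->N2 -> N0.N0=(alive,v0) N0.N1=(alive,v0) N0.N2=(alive,v0) | N2.N0=(alive,v0) N2.N1=(alive,v0) N2.N2=(alive,v0)
Op 2: N2 marks N2=alive -> (alive,v1)
Op 3: N1 marks N2=suspect -> (suspect,v1)
Op 4: N2 marks N2=alive -> (alive,v2)
Op 5: gossip N1<->N2 -> N1.N0=(alive,v0) N1.N1=(alive,v0) N1.N2=(alive,v2) | N2.N0=(alive,v0) N2.N1=(alive,v0) N2.N2=(alive,v2)
Op 6: gossip N1<->N0 -> N1.N0=(alive,v0) N1.N1=(alive,v0) N1.N2=(alive,v2) | N0.N0=(alive,v0) N0.N1=(alive,v0) N0.N2=(alive,v2)
Op 7: gossip N0<->N2 -> N0.N0=(alive,v0) N0.N1=(alive,v0) N0.N2=(alive,v2) | N2.N0=(alive,v0) N2.N1=(alive,v0) N2.N2=(alive,v2)
Op 8: N0 marks N0=suspect -> (suspect,v1)
Op 9: gossip N2<->N0 -> N2.N0=(suspect,v1) N2.N1=(alive,v0) N2.N2=(alive,v2) | N0.N0=(suspect,v1) N0.N1=(alive,v0) N0.N2=(alive,v2)
Op 10: N0 marks N0=dead -> (dead,v2)

Answer: N0=alive,0 N1=alive,0 N2=alive,2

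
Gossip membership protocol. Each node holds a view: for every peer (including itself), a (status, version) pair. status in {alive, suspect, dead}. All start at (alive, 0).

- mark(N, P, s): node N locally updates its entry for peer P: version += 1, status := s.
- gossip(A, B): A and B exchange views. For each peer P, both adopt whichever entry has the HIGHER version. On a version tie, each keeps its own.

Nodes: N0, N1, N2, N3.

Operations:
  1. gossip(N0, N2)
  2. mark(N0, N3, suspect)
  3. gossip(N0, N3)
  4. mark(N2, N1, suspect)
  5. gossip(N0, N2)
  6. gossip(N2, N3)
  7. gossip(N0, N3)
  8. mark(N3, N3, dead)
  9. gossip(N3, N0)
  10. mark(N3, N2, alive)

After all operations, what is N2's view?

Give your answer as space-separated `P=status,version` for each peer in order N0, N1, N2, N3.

Op 1: gossip N0<->N2 -> N0.N0=(alive,v0) N0.N1=(alive,v0) N0.N2=(alive,v0) N0.N3=(alive,v0) | N2.N0=(alive,v0) N2.N1=(alive,v0) N2.N2=(alive,v0) N2.N3=(alive,v0)
Op 2: N0 marks N3=suspect -> (suspect,v1)
Op 3: gossip N0<->N3 -> N0.N0=(alive,v0) N0.N1=(alive,v0) N0.N2=(alive,v0) N0.N3=(suspect,v1) | N3.N0=(alive,v0) N3.N1=(alive,v0) N3.N2=(alive,v0) N3.N3=(suspect,v1)
Op 4: N2 marks N1=suspect -> (suspect,v1)
Op 5: gossip N0<->N2 -> N0.N0=(alive,v0) N0.N1=(suspect,v1) N0.N2=(alive,v0) N0.N3=(suspect,v1) | N2.N0=(alive,v0) N2.N1=(suspect,v1) N2.N2=(alive,v0) N2.N3=(suspect,v1)
Op 6: gossip N2<->N3 -> N2.N0=(alive,v0) N2.N1=(suspect,v1) N2.N2=(alive,v0) N2.N3=(suspect,v1) | N3.N0=(alive,v0) N3.N1=(suspect,v1) N3.N2=(alive,v0) N3.N3=(suspect,v1)
Op 7: gossip N0<->N3 -> N0.N0=(alive,v0) N0.N1=(suspect,v1) N0.N2=(alive,v0) N0.N3=(suspect,v1) | N3.N0=(alive,v0) N3.N1=(suspect,v1) N3.N2=(alive,v0) N3.N3=(suspect,v1)
Op 8: N3 marks N3=dead -> (dead,v2)
Op 9: gossip N3<->N0 -> N3.N0=(alive,v0) N3.N1=(suspect,v1) N3.N2=(alive,v0) N3.N3=(dead,v2) | N0.N0=(alive,v0) N0.N1=(suspect,v1) N0.N2=(alive,v0) N0.N3=(dead,v2)
Op 10: N3 marks N2=alive -> (alive,v1)

Answer: N0=alive,0 N1=suspect,1 N2=alive,0 N3=suspect,1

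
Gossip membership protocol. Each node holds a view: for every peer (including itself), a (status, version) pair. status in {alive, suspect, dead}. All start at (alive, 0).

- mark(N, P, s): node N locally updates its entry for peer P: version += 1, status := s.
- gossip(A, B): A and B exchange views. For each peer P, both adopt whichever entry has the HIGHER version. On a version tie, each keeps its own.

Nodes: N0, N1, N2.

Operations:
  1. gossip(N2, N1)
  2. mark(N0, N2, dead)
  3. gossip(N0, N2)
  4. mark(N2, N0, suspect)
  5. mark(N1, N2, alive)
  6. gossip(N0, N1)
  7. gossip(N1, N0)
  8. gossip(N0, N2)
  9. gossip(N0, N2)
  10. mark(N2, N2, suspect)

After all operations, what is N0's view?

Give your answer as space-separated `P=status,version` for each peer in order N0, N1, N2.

Op 1: gossip N2<->N1 -> N2.N0=(alive,v0) N2.N1=(alive,v0) N2.N2=(alive,v0) | N1.N0=(alive,v0) N1.N1=(alive,v0) N1.N2=(alive,v0)
Op 2: N0 marks N2=dead -> (dead,v1)
Op 3: gossip N0<->N2 -> N0.N0=(alive,v0) N0.N1=(alive,v0) N0.N2=(dead,v1) | N2.N0=(alive,v0) N2.N1=(alive,v0) N2.N2=(dead,v1)
Op 4: N2 marks N0=suspect -> (suspect,v1)
Op 5: N1 marks N2=alive -> (alive,v1)
Op 6: gossip N0<->N1 -> N0.N0=(alive,v0) N0.N1=(alive,v0) N0.N2=(dead,v1) | N1.N0=(alive,v0) N1.N1=(alive,v0) N1.N2=(alive,v1)
Op 7: gossip N1<->N0 -> N1.N0=(alive,v0) N1.N1=(alive,v0) N1.N2=(alive,v1) | N0.N0=(alive,v0) N0.N1=(alive,v0) N0.N2=(dead,v1)
Op 8: gossip N0<->N2 -> N0.N0=(suspect,v1) N0.N1=(alive,v0) N0.N2=(dead,v1) | N2.N0=(suspect,v1) N2.N1=(alive,v0) N2.N2=(dead,v1)
Op 9: gossip N0<->N2 -> N0.N0=(suspect,v1) N0.N1=(alive,v0) N0.N2=(dead,v1) | N2.N0=(suspect,v1) N2.N1=(alive,v0) N2.N2=(dead,v1)
Op 10: N2 marks N2=suspect -> (suspect,v2)

Answer: N0=suspect,1 N1=alive,0 N2=dead,1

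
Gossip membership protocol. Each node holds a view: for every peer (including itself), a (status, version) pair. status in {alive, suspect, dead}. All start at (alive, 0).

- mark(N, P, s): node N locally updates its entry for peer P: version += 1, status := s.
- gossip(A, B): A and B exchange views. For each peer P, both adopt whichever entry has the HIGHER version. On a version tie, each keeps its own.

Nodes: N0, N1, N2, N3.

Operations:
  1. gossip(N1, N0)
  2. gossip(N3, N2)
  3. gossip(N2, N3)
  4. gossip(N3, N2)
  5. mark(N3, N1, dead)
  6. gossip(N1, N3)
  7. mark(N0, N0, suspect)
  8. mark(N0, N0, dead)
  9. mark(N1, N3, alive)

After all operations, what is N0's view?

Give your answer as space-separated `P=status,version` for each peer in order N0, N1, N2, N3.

Answer: N0=dead,2 N1=alive,0 N2=alive,0 N3=alive,0

Derivation:
Op 1: gossip N1<->N0 -> N1.N0=(alive,v0) N1.N1=(alive,v0) N1.N2=(alive,v0) N1.N3=(alive,v0) | N0.N0=(alive,v0) N0.N1=(alive,v0) N0.N2=(alive,v0) N0.N3=(alive,v0)
Op 2: gossip N3<->N2 -> N3.N0=(alive,v0) N3.N1=(alive,v0) N3.N2=(alive,v0) N3.N3=(alive,v0) | N2.N0=(alive,v0) N2.N1=(alive,v0) N2.N2=(alive,v0) N2.N3=(alive,v0)
Op 3: gossip N2<->N3 -> N2.N0=(alive,v0) N2.N1=(alive,v0) N2.N2=(alive,v0) N2.N3=(alive,v0) | N3.N0=(alive,v0) N3.N1=(alive,v0) N3.N2=(alive,v0) N3.N3=(alive,v0)
Op 4: gossip N3<->N2 -> N3.N0=(alive,v0) N3.N1=(alive,v0) N3.N2=(alive,v0) N3.N3=(alive,v0) | N2.N0=(alive,v0) N2.N1=(alive,v0) N2.N2=(alive,v0) N2.N3=(alive,v0)
Op 5: N3 marks N1=dead -> (dead,v1)
Op 6: gossip N1<->N3 -> N1.N0=(alive,v0) N1.N1=(dead,v1) N1.N2=(alive,v0) N1.N3=(alive,v0) | N3.N0=(alive,v0) N3.N1=(dead,v1) N3.N2=(alive,v0) N3.N3=(alive,v0)
Op 7: N0 marks N0=suspect -> (suspect,v1)
Op 8: N0 marks N0=dead -> (dead,v2)
Op 9: N1 marks N3=alive -> (alive,v1)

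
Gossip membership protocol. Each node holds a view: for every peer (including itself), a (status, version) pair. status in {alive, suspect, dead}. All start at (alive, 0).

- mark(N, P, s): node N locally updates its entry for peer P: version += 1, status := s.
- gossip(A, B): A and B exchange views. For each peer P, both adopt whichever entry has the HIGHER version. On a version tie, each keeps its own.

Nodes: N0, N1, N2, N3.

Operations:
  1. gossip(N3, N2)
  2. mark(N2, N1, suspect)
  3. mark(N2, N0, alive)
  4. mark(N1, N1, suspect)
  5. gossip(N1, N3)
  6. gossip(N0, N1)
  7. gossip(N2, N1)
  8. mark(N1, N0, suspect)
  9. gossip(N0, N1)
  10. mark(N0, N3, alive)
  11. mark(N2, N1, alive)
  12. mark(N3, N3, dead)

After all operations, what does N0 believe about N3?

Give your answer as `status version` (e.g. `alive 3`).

Answer: alive 1

Derivation:
Op 1: gossip N3<->N2 -> N3.N0=(alive,v0) N3.N1=(alive,v0) N3.N2=(alive,v0) N3.N3=(alive,v0) | N2.N0=(alive,v0) N2.N1=(alive,v0) N2.N2=(alive,v0) N2.N3=(alive,v0)
Op 2: N2 marks N1=suspect -> (suspect,v1)
Op 3: N2 marks N0=alive -> (alive,v1)
Op 4: N1 marks N1=suspect -> (suspect,v1)
Op 5: gossip N1<->N3 -> N1.N0=(alive,v0) N1.N1=(suspect,v1) N1.N2=(alive,v0) N1.N3=(alive,v0) | N3.N0=(alive,v0) N3.N1=(suspect,v1) N3.N2=(alive,v0) N3.N3=(alive,v0)
Op 6: gossip N0<->N1 -> N0.N0=(alive,v0) N0.N1=(suspect,v1) N0.N2=(alive,v0) N0.N3=(alive,v0) | N1.N0=(alive,v0) N1.N1=(suspect,v1) N1.N2=(alive,v0) N1.N3=(alive,v0)
Op 7: gossip N2<->N1 -> N2.N0=(alive,v1) N2.N1=(suspect,v1) N2.N2=(alive,v0) N2.N3=(alive,v0) | N1.N0=(alive,v1) N1.N1=(suspect,v1) N1.N2=(alive,v0) N1.N3=(alive,v0)
Op 8: N1 marks N0=suspect -> (suspect,v2)
Op 9: gossip N0<->N1 -> N0.N0=(suspect,v2) N0.N1=(suspect,v1) N0.N2=(alive,v0) N0.N3=(alive,v0) | N1.N0=(suspect,v2) N1.N1=(suspect,v1) N1.N2=(alive,v0) N1.N3=(alive,v0)
Op 10: N0 marks N3=alive -> (alive,v1)
Op 11: N2 marks N1=alive -> (alive,v2)
Op 12: N3 marks N3=dead -> (dead,v1)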